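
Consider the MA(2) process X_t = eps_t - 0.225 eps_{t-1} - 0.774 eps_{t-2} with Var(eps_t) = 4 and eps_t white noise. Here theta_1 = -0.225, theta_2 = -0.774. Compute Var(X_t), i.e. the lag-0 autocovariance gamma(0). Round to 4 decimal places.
\gamma(0) = 6.5988

For an MA(q) process X_t = eps_t + sum_i theta_i eps_{t-i} with
Var(eps_t) = sigma^2, the variance is
  gamma(0) = sigma^2 * (1 + sum_i theta_i^2).
  sum_i theta_i^2 = (-0.225)^2 + (-0.774)^2 = 0.050625 + 0.599076 = 0.649701.
  gamma(0) = 4 * (1 + 0.649701) = 4 * 1.649701 = 6.598804, which rounds to 6.5988.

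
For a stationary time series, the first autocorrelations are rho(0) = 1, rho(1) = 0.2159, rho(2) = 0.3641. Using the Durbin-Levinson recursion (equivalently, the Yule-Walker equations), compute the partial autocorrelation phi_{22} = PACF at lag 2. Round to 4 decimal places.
\phi_{22} = 0.3330

The PACF at lag k is phi_{kk}, the last component of the solution
to the Yule-Walker system G_k phi = r_k where
  (G_k)_{ij} = rho(|i - j|), (r_k)_i = rho(i), i,j = 1..k.
Equivalently, Durbin-Levinson gives phi_{kk} iteratively:
  phi_{11} = rho(1)
  phi_{kk} = [rho(k) - sum_{j=1..k-1} phi_{k-1,j} rho(k-j)]
            / [1 - sum_{j=1..k-1} phi_{k-1,j} rho(j)],
  phi_{k,j} = phi_{k-1,j} - phi_{kk} phi_{k-1,k-j},  j = 1..k-1.
Step k = 1:
  phi_11 = rho(1) = 0.2159.
Step k = 2:
  phi_22 = [rho(2) - phi_11 rho(1)] / [1 - phi_11 rho(1)] = [0.3641 - (0.2159)(0.2159)] / [1 - (0.2159)(0.2159)]
         = 0.31748719 / 0.95338719 = 0.333.
Therefore phi_{22} = 0.3330.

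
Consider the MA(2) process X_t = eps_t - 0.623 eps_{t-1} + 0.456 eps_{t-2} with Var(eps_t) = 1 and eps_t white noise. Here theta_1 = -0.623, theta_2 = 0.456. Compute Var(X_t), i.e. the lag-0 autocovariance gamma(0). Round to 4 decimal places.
\gamma(0) = 1.5961

For an MA(q) process X_t = eps_t + sum_i theta_i eps_{t-i} with
Var(eps_t) = sigma^2, the variance is
  gamma(0) = sigma^2 * (1 + sum_i theta_i^2).
  sum_i theta_i^2 = (-0.623)^2 + (0.456)^2 = 0.388129 + 0.207936 = 0.596065.
  gamma(0) = 1 * (1 + 0.596065) = 1 * 1.596065 = 1.596065, which rounds to 1.5961.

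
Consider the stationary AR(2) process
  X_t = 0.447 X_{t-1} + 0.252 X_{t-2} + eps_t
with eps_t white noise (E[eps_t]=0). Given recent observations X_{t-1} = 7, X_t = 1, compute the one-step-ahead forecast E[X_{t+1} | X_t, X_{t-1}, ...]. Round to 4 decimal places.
E[X_{t+1} \mid \mathcal F_t] = 2.2110

For an AR(p) model X_t = c + sum_i phi_i X_{t-i} + eps_t, the
one-step-ahead conditional mean is
  E[X_{t+1} | X_t, ...] = c + sum_i phi_i X_{t+1-i}.
Substitute known values:
  E[X_{t+1} | ...] = (0.447) * (1) + (0.252) * (7)
                   = 2.2110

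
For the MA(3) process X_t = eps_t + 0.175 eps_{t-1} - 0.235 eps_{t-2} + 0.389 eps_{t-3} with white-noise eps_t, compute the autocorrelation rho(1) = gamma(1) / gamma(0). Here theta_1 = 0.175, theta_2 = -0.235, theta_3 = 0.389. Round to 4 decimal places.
\rho(1) = 0.0343

For an MA(q) process with theta_0 = 1, the autocovariance is
  gamma(k) = sigma^2 * sum_{i=0..q-k} theta_i * theta_{i+k},
and rho(k) = gamma(k) / gamma(0). Sigma^2 cancels.
  numerator   = (1)*(0.175) + (0.175)*(-0.235) + (-0.235)*(0.389) = 0.04246.
  denominator = (1)^2 + (0.175)^2 + (-0.235)^2 + (0.389)^2 = 1.237171.
  rho(1) = 0.04246 / 1.237171 = 0.0343.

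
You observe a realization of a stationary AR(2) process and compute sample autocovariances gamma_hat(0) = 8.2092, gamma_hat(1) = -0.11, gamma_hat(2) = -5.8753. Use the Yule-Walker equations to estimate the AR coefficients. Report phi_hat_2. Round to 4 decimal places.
\hat\phi_{2} = -0.7160

The Yule-Walker equations for an AR(p) process read, in matrix form,
  Gamma_p phi = r_p,   with   (Gamma_p)_{ij} = gamma(|i - j|),
                       (r_p)_i = gamma(i),   i,j = 1..p.
Substitute the sample gammas (Toeplitz matrix and right-hand side of size 2):
  Gamma_p = [[8.2092, -0.11], [-0.11, 8.2092]]
  r_p     = [-0.11, -5.8753]
Written out:
  8.2092 phi_1 - 0.11 phi_2 = -0.11
  -0.11 phi_1 + 8.2092 phi_2 = -5.8753
Solve by Cramer's rule:
  det = gamma(0)^2 - gamma(1)^2 = (8.2092)^2 - (-0.11)^2 = 67.39096464 - 0.0121 = 67.37886464
  phi_hat_1 = [gamma(1) gamma(0) - gamma(1) gamma(2)] / det = [(-0.11)(8.2092) - (-0.11)(-5.8753)] / 67.37886464 = -1.549295 / 67.37886464 = -0.023
  phi_hat_2 = [gamma(0) gamma(2) - gamma(1)^2] / det = [(8.2092)(-5.8753) - (-0.11)^2] / 67.37886464 = -48.24361276 / 67.37886464 = -0.716
So phi_hat = [-0.0230, -0.7160].
Therefore phi_hat_2 = -0.7160.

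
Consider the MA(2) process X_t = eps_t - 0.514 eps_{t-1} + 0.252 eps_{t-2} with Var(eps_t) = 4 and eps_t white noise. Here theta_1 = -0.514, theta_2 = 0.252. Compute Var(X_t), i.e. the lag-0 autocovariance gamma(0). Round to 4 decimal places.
\gamma(0) = 5.3108

For an MA(q) process X_t = eps_t + sum_i theta_i eps_{t-i} with
Var(eps_t) = sigma^2, the variance is
  gamma(0) = sigma^2 * (1 + sum_i theta_i^2).
  sum_i theta_i^2 = (-0.514)^2 + (0.252)^2 = 0.264196 + 0.063504 = 0.3277.
  gamma(0) = 4 * (1 + 0.3277) = 4 * 1.3277 = 5.3108.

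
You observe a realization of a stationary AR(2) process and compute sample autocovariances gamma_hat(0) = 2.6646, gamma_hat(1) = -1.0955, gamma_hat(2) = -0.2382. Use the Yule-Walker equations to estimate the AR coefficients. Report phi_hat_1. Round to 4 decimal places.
\hat\phi_{1} = -0.5390

The Yule-Walker equations for an AR(p) process read, in matrix form,
  Gamma_p phi = r_p,   with   (Gamma_p)_{ij} = gamma(|i - j|),
                       (r_p)_i = gamma(i),   i,j = 1..p.
Substitute the sample gammas (Toeplitz matrix and right-hand side of size 2):
  Gamma_p = [[2.6646, -1.0955], [-1.0955, 2.6646]]
  r_p     = [-1.0955, -0.2382]
Written out:
  2.6646 phi_1 - 1.0955 phi_2 = -1.0955
  -1.0955 phi_1 + 2.6646 phi_2 = -0.2382
Solve by Cramer's rule:
  det = gamma(0)^2 - gamma(1)^2 = (2.6646)^2 - (-1.0955)^2 = 7.10009316 - 1.20012025 = 5.89997291
  phi_hat_1 = [gamma(1) gamma(0) - gamma(1) gamma(2)] / det = [(-1.0955)(2.6646) - (-1.0955)(-0.2382)] / 5.89997291 = -3.1800174 / 5.89997291 = -0.539
  phi_hat_2 = [gamma(0) gamma(2) - gamma(1)^2] / det = [(2.6646)(-0.2382) - (-1.0955)^2] / 5.89997291 = -1.83482797 / 5.89997291 = -0.311
So phi_hat = [-0.5390, -0.3110].
Therefore phi_hat_1 = -0.5390.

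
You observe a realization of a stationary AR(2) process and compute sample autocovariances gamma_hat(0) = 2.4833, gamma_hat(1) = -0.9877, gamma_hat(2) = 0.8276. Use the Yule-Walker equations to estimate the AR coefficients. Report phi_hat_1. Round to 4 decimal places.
\hat\phi_{1} = -0.3150

The Yule-Walker equations for an AR(p) process read, in matrix form,
  Gamma_p phi = r_p,   with   (Gamma_p)_{ij} = gamma(|i - j|),
                       (r_p)_i = gamma(i),   i,j = 1..p.
Substitute the sample gammas (Toeplitz matrix and right-hand side of size 2):
  Gamma_p = [[2.4833, -0.9877], [-0.9877, 2.4833]]
  r_p     = [-0.9877, 0.8276]
Written out:
  2.4833 phi_1 - 0.9877 phi_2 = -0.9877
  -0.9877 phi_1 + 2.4833 phi_2 = 0.8276
Solve by Cramer's rule:
  det = gamma(0)^2 - gamma(1)^2 = (2.4833)^2 - (-0.9877)^2 = 6.16677889 - 0.97555129 = 5.1912276
  phi_hat_1 = [gamma(1) gamma(0) - gamma(1) gamma(2)] / det = [(-0.9877)(2.4833) - (-0.9877)(0.8276)] / 5.1912276 = -1.63533489 / 5.1912276 = -0.315
  phi_hat_2 = [gamma(0) gamma(2) - gamma(1)^2] / det = [(2.4833)(0.8276) - (-0.9877)^2] / 5.1912276 = 1.07962779 / 5.1912276 = 0.208
So phi_hat = [-0.3150, 0.2080].
Therefore phi_hat_1 = -0.3150.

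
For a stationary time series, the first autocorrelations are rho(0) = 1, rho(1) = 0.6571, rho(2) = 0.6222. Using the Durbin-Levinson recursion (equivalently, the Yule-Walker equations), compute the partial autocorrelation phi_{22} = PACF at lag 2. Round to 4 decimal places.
\phi_{22} = 0.3351

The PACF at lag k is phi_{kk}, the last component of the solution
to the Yule-Walker system G_k phi = r_k where
  (G_k)_{ij} = rho(|i - j|), (r_k)_i = rho(i), i,j = 1..k.
Equivalently, Durbin-Levinson gives phi_{kk} iteratively:
  phi_{11} = rho(1)
  phi_{kk} = [rho(k) - sum_{j=1..k-1} phi_{k-1,j} rho(k-j)]
            / [1 - sum_{j=1..k-1} phi_{k-1,j} rho(j)],
  phi_{k,j} = phi_{k-1,j} - phi_{kk} phi_{k-1,k-j},  j = 1..k-1.
Step k = 1:
  phi_11 = rho(1) = 0.6571.
Step k = 2:
  phi_22 = [rho(2) - phi_11 rho(1)] / [1 - phi_11 rho(1)] = [0.6222 - (0.6571)(0.6571)] / [1 - (0.6571)(0.6571)]
         = 0.19041959 / 0.56821959 = 0.3351.
Therefore phi_{22} = 0.3351.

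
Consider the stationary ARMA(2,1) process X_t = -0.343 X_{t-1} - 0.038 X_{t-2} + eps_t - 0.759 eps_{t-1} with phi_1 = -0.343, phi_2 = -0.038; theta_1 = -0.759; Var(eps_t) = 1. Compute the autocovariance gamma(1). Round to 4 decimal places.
\gamma(1) = -1.5030

Multiply the model equation by X_{t-k} and take expectations. With theta_0 = psi_0 = 1 and psi_j the MA(infinity) weights, this gives
  gamma(k) - sum_i phi_i gamma(k-i) = c_k,
  c_k = sigma^2 * sum_{j=k..q} theta_j psi_{j-k}   (c_k = 0 for k > q),
using gamma(-m) = gamma(m).
psi-weights needed (psi_j = theta_j + sum_i phi_i psi_{j-i}):
  psi_1 = theta_1 + phi_1 = -0.759 + (-0.343) = -1.102
Right-hand sides:
  c_0 = sigma^2 (1 + theta_1 psi_1) = 1 * (1 + (-0.759)(-1.102)) = 1 * 1.836418 = 1.836418
  c_1 = sigma^2 theta_1 = 1 * (-0.759) = -0.759
  c_2 = 0
Equations for k = 0, 1, 2 (AR order 2, c_2 = 0):
  (E0) gamma(0) = phi_1 gamma(1) + phi_2 gamma(2) + c_0
  (E1) gamma(1) = phi_1 gamma(0) + phi_2 gamma(1) + c_1
  (E2) gamma(2) = phi_1 gamma(1) + phi_2 gamma(0)
From (E1): gamma(1) = A gamma(0) + B with
  A = phi_1 / (1 - phi_2) = -0.343 / 1.038 = -0.330443,   B = c_1 / (1 - phi_2) = -0.759 / 1.038 = -0.731214.
Insert (E2) into (E0): gamma(0) (1 - phi_2^2) = phi_1 (1 + phi_2) gamma(1) + c_0.
  phi_1 (1 + phi_2) = (-0.343)(0.962) = -0.329966,   1 - phi_2^2 = 0.998556.
Replace gamma(1) by A gamma(0) + B and collect gamma(0):
  gamma(0) [0.998556 - (-0.329966)(-0.330443)] = (-0.329966)(-0.731214) + 1.836418
  gamma(0) * 0.889521 = 2.077694
  gamma(0) = 2.077694 / 0.889521 = 2.335744.
  gamma(1) = A gamma(0) + B = (-0.330443)(2.335744) + (-0.731214) = -1.503045.
Therefore gamma(1) = -1.5030 (to 4 decimal places).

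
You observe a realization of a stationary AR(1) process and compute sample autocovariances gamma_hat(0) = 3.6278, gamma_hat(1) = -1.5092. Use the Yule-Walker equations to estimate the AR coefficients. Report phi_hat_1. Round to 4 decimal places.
\hat\phi_{1} = -0.4160

The Yule-Walker equations for an AR(p) process read, in matrix form,
  Gamma_p phi = r_p,   with   (Gamma_p)_{ij} = gamma(|i - j|),
                       (r_p)_i = gamma(i),   i,j = 1..p.
Substitute the sample gammas (Toeplitz matrix and right-hand side of size 1):
  Gamma_p = [[3.6278]]
  r_p     = [-1.5092]
With p = 1 this is the single equation gamma(0) phi_1 = gamma(1):
  phi_hat_1 = gamma(1) / gamma(0) = -1.5092 / 3.6278 = -0.4160.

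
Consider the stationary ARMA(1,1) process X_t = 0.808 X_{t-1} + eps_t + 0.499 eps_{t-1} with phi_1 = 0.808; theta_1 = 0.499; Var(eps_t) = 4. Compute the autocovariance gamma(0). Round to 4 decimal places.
\gamma(0) = 23.6839

Multiply the model equation by X_{t-k} and take expectations. With theta_0 = psi_0 = 1 and psi_j the MA(infinity) weights, this gives
  gamma(k) - sum_i phi_i gamma(k-i) = c_k,
  c_k = sigma^2 * sum_{j=k..q} theta_j psi_{j-k}   (c_k = 0 for k > q),
using gamma(-m) = gamma(m).
psi-weights needed (psi_j = theta_j + sum_i phi_i psi_{j-i}):
  psi_1 = theta_1 + phi_1 = 0.499 + (0.808) = 1.307
Right-hand sides:
  c_0 = sigma^2 (1 + theta_1 psi_1) = 4 * (1 + (0.499)(1.307)) = 4 * 1.652193 = 6.608772
  c_1 = sigma^2 theta_1 = 4 * (0.499) = 1.996
  c_2 = 0
Equations for k = 0 and k = 1 (AR order 1):
  gamma(0) = phi_1 gamma(1) + c_0
  gamma(1) = phi_1 gamma(0) + c_1
Substituting the second into the first: gamma(0) (1 - phi_1^2) = c_0 + phi_1 c_1, so
  gamma(0) = (c_0 + phi_1 c_1) / (1 - phi_1^2) = (6.608772 + (0.808)(1.996)) / (1 - (0.808)^2) = 8.22154 / 0.347136 = 23.683916.
Therefore gamma(0) = 23.6839 (to 4 decimal places).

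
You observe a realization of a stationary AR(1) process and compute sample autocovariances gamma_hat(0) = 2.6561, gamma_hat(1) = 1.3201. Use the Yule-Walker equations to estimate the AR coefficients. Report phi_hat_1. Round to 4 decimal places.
\hat\phi_{1} = 0.4970

The Yule-Walker equations for an AR(p) process read, in matrix form,
  Gamma_p phi = r_p,   with   (Gamma_p)_{ij} = gamma(|i - j|),
                       (r_p)_i = gamma(i),   i,j = 1..p.
Substitute the sample gammas (Toeplitz matrix and right-hand side of size 1):
  Gamma_p = [[2.6561]]
  r_p     = [1.3201]
With p = 1 this is the single equation gamma(0) phi_1 = gamma(1):
  phi_hat_1 = gamma(1) / gamma(0) = 1.3201 / 2.6561 = 0.4970.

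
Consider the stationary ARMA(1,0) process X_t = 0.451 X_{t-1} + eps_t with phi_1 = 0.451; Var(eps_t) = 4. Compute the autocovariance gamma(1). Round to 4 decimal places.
\gamma(1) = 2.2646

Multiply the model equation by X_{t-k} and take expectations. With theta_0 = psi_0 = 1 and psi_j the MA(infinity) weights, this gives
  gamma(k) - sum_i phi_i gamma(k-i) = c_k,
  c_k = sigma^2 * sum_{j=k..q} theta_j psi_{j-k}   (c_k = 0 for k > q),
using gamma(-m) = gamma(m).
Pure AR (q = 0): c_0 = sigma^2 = 4, c_k = 0 for k >= 1.
Equations for k = 0 and k = 1 (AR order 1):
  gamma(0) = phi_1 gamma(1) + c_0
  gamma(1) = phi_1 gamma(0) + c_1
Substituting the second into the first: gamma(0) (1 - phi_1^2) = c_0 + phi_1 c_1, so
  gamma(0) = c_0 / (1 - phi_1^2) = 4 / (1 - (0.451)^2) = 4 / 0.796599 = 5.021347.
  gamma(1) = phi_1 gamma(0) = (0.451)(5.021347) = 2.264627.
Therefore gamma(1) = 2.2646 (to 4 decimal places).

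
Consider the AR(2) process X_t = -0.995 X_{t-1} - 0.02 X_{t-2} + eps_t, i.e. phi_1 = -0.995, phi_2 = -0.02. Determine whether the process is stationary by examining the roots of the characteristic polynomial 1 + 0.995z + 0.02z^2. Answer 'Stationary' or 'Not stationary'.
\text{Stationary}

The AR(p) characteristic polynomial is P(z) = 1 + 0.995z + 0.02z^2.
Stationarity requires all roots to lie outside the unit circle, i.e. |z| > 1 for every root.
Set 1 + (0.995) z + (0.02) z^2 = 0, i.e. a z^2 + b z + c = 0 with a = 0.02, b = 0.995, c = 1.
Discriminant D = b^2 - 4ac = (0.995)^2 - 4*(0.02)*1 = 0.990025 - (0.08) = 0.910025.
D >= 0, so the roots are real: z = (-b +/- sqrt(D)) / (2a) = (-0.995 +/- 0.953952) / (0.04).
  z_1 = (-0.995 + 0.953952) / (0.04) = -1.0262,   |z_1| = 1.0262.
  z_2 = (-0.995 - 0.953952) / (0.04) = -48.7238,   |z_2| = 48.7238.
Moduli of all roots: 1.0262, 48.7238.
All moduli strictly greater than 1? Yes.
Verdict: Stationary.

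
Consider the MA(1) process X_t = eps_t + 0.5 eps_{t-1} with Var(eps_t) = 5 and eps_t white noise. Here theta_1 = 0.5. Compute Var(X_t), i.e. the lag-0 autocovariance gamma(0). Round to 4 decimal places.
\gamma(0) = 6.2500

For an MA(q) process X_t = eps_t + sum_i theta_i eps_{t-i} with
Var(eps_t) = sigma^2, the variance is
  gamma(0) = sigma^2 * (1 + sum_i theta_i^2).
  sum_i theta_i^2 = (0.5)^2 = 0.25.
  gamma(0) = 5 * (1 + 0.25) = 5 * 1.25 = 6.25, which rounds to 6.2500.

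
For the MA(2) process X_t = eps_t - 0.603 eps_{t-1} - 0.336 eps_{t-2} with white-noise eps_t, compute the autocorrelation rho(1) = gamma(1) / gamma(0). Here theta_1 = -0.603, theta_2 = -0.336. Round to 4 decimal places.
\rho(1) = -0.2712

For an MA(q) process with theta_0 = 1, the autocovariance is
  gamma(k) = sigma^2 * sum_{i=0..q-k} theta_i * theta_{i+k},
and rho(k) = gamma(k) / gamma(0). Sigma^2 cancels.
  numerator   = (1)*(-0.603) + (-0.603)*(-0.336) = -0.400392.
  denominator = (1)^2 + (-0.603)^2 + (-0.336)^2 = 1.476505.
  rho(1) = -0.400392 / 1.476505 = -0.2712.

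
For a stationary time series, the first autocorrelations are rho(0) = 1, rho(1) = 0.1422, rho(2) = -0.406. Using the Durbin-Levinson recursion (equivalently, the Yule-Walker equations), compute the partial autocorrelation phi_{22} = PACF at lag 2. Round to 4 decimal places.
\phi_{22} = -0.4350

The PACF at lag k is phi_{kk}, the last component of the solution
to the Yule-Walker system G_k phi = r_k where
  (G_k)_{ij} = rho(|i - j|), (r_k)_i = rho(i), i,j = 1..k.
Equivalently, Durbin-Levinson gives phi_{kk} iteratively:
  phi_{11} = rho(1)
  phi_{kk} = [rho(k) - sum_{j=1..k-1} phi_{k-1,j} rho(k-j)]
            / [1 - sum_{j=1..k-1} phi_{k-1,j} rho(j)],
  phi_{k,j} = phi_{k-1,j} - phi_{kk} phi_{k-1,k-j},  j = 1..k-1.
Step k = 1:
  phi_11 = rho(1) = 0.1422.
Step k = 2:
  phi_22 = [rho(2) - phi_11 rho(1)] / [1 - phi_11 rho(1)] = [-0.406 - (0.1422)(0.1422)] / [1 - (0.1422)(0.1422)]
         = -0.42622084 / 0.97977916 = -0.435.
Therefore phi_{22} = -0.4350.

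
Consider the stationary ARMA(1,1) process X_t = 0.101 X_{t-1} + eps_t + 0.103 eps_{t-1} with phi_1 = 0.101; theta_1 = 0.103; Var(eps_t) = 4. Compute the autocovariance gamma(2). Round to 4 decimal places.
\gamma(2) = 0.0841

Multiply the model equation by X_{t-k} and take expectations. With theta_0 = psi_0 = 1 and psi_j the MA(infinity) weights, this gives
  gamma(k) - sum_i phi_i gamma(k-i) = c_k,
  c_k = sigma^2 * sum_{j=k..q} theta_j psi_{j-k}   (c_k = 0 for k > q),
using gamma(-m) = gamma(m).
psi-weights needed (psi_j = theta_j + sum_i phi_i psi_{j-i}):
  psi_1 = theta_1 + phi_1 = 0.103 + (0.101) = 0.204
Right-hand sides:
  c_0 = sigma^2 (1 + theta_1 psi_1) = 4 * (1 + (0.103)(0.204)) = 4 * 1.021012 = 4.084048
  c_1 = sigma^2 theta_1 = 4 * (0.103) = 0.412
  c_2 = 0
Equations for k = 0 and k = 1 (AR order 1):
  gamma(0) = phi_1 gamma(1) + c_0
  gamma(1) = phi_1 gamma(0) + c_1
Substituting the second into the first: gamma(0) (1 - phi_1^2) = c_0 + phi_1 c_1, so
  gamma(0) = (c_0 + phi_1 c_1) / (1 - phi_1^2) = (4.084048 + (0.101)(0.412)) / (1 - (0.101)^2) = 4.12566 / 0.989799 = 4.16818.
  gamma(1) = phi_1 gamma(0) + c_1 = (0.101)(4.16818) + (0.412) = 0.832986.
For k = 2 (> q): gamma(2) = phi_1 gamma(1) = (0.101)(0.832986) = 0.084132.
Therefore gamma(2) = 0.0841 (to 4 decimal places).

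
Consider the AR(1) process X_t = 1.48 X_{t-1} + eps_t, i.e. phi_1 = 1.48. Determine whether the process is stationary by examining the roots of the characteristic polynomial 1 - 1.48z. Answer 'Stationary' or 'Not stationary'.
\text{Not stationary}

The AR(p) characteristic polynomial is P(z) = 1 - 1.48z.
Stationarity requires all roots to lie outside the unit circle, i.e. |z| > 1 for every root.
This is linear in z: 1 + (-1.48) z = 0  =>  z = -1/(-1.48) = 0.675676,  |z| = 0.675676.
Moduli of all roots: 0.6757.
All moduli strictly greater than 1? No.
Verdict: Not stationary.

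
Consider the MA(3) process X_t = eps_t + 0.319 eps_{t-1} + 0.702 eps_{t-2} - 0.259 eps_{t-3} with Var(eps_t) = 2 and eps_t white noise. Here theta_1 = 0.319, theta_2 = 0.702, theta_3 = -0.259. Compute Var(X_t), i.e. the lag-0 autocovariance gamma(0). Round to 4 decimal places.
\gamma(0) = 3.3233

For an MA(q) process X_t = eps_t + sum_i theta_i eps_{t-i} with
Var(eps_t) = sigma^2, the variance is
  gamma(0) = sigma^2 * (1 + sum_i theta_i^2).
  sum_i theta_i^2 = (0.319)^2 + (0.702)^2 + (-0.259)^2 = 0.101761 + 0.492804 + 0.067081 = 0.661646.
  gamma(0) = 2 * (1 + 0.661646) = 2 * 1.661646 = 3.323292, which rounds to 3.3233.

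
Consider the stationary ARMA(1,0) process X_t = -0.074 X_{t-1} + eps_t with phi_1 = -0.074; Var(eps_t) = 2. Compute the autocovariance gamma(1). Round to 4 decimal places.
\gamma(1) = -0.1488

Multiply the model equation by X_{t-k} and take expectations. With theta_0 = psi_0 = 1 and psi_j the MA(infinity) weights, this gives
  gamma(k) - sum_i phi_i gamma(k-i) = c_k,
  c_k = sigma^2 * sum_{j=k..q} theta_j psi_{j-k}   (c_k = 0 for k > q),
using gamma(-m) = gamma(m).
Pure AR (q = 0): c_0 = sigma^2 = 2, c_k = 0 for k >= 1.
Equations for k = 0 and k = 1 (AR order 1):
  gamma(0) = phi_1 gamma(1) + c_0
  gamma(1) = phi_1 gamma(0) + c_1
Substituting the second into the first: gamma(0) (1 - phi_1^2) = c_0 + phi_1 c_1, so
  gamma(0) = c_0 / (1 - phi_1^2) = 2 / (1 - (-0.074)^2) = 2 / 0.994524 = 2.011012.
  gamma(1) = phi_1 gamma(0) = (-0.074)(2.011012) = -0.148815.
Therefore gamma(1) = -0.1488 (to 4 decimal places).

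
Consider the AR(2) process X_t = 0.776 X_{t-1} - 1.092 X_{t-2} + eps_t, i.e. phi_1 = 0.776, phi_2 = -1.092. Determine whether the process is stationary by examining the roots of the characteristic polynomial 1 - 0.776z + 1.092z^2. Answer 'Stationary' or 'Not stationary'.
\text{Not stationary}

The AR(p) characteristic polynomial is P(z) = 1 - 0.776z + 1.092z^2.
Stationarity requires all roots to lie outside the unit circle, i.e. |z| > 1 for every root.
Set 1 + (-0.776) z + (1.092) z^2 = 0, i.e. a z^2 + b z + c = 0 with a = 1.092, b = -0.776, c = 1.
Discriminant D = b^2 - 4ac = (-0.776)^2 - 4*(1.092)*1 = 0.602176 - (4.368) = -3.765824.
D < 0, so the roots are the complex-conjugate pair z = (-b +/- i sqrt(-D)) / (2a) = 0.3553 +/- 0.8885i.
For a conjugate pair |z|^2 = z * conj(z) = (product of roots) = c/a = 1/(1.092) = 0.915751, so |z| = sqrt(0.915751) = 0.9569 for both roots.
Moduli of all roots: 0.9569, 0.9569.
All moduli strictly greater than 1? No.
Verdict: Not stationary.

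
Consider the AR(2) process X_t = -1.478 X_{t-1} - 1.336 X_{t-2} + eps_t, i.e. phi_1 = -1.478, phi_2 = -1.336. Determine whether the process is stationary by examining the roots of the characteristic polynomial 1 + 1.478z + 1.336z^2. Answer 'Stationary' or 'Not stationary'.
\text{Not stationary}

The AR(p) characteristic polynomial is P(z) = 1 + 1.478z + 1.336z^2.
Stationarity requires all roots to lie outside the unit circle, i.e. |z| > 1 for every root.
Set 1 + (1.478) z + (1.336) z^2 = 0, i.e. a z^2 + b z + c = 0 with a = 1.336, b = 1.478, c = 1.
Discriminant D = b^2 - 4ac = (1.478)^2 - 4*(1.336)*1 = 2.184484 - (5.344) = -3.159516.
D < 0, so the roots are the complex-conjugate pair z = (-b +/- i sqrt(-D)) / (2a) = -0.5531 +/- 0.6652i.
For a conjugate pair |z|^2 = z * conj(z) = (product of roots) = c/a = 1/(1.336) = 0.748503, so |z| = sqrt(0.748503) = 0.8652 for both roots.
Moduli of all roots: 0.8652, 0.8652.
All moduli strictly greater than 1? No.
Verdict: Not stationary.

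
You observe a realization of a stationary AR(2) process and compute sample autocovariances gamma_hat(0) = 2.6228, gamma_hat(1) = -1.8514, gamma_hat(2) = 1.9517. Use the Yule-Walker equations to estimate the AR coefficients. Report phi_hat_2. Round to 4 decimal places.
\hat\phi_{2} = 0.4900

The Yule-Walker equations for an AR(p) process read, in matrix form,
  Gamma_p phi = r_p,   with   (Gamma_p)_{ij} = gamma(|i - j|),
                       (r_p)_i = gamma(i),   i,j = 1..p.
Substitute the sample gammas (Toeplitz matrix and right-hand side of size 2):
  Gamma_p = [[2.6228, -1.8514], [-1.8514, 2.6228]]
  r_p     = [-1.8514, 1.9517]
Written out:
  2.6228 phi_1 - 1.8514 phi_2 = -1.8514
  -1.8514 phi_1 + 2.6228 phi_2 = 1.9517
Solve by Cramer's rule:
  det = gamma(0)^2 - gamma(1)^2 = (2.6228)^2 - (-1.8514)^2 = 6.87907984 - 3.42768196 = 3.45139788
  phi_hat_1 = [gamma(1) gamma(0) - gamma(1) gamma(2)] / det = [(-1.8514)(2.6228) - (-1.8514)(1.9517)] / 3.45139788 = -1.24247454 / 3.45139788 = -0.36
  phi_hat_2 = [gamma(0) gamma(2) - gamma(1)^2] / det = [(2.6228)(1.9517) - (-1.8514)^2] / 3.45139788 = 1.6912368 / 3.45139788 = 0.49
So phi_hat = [-0.3600, 0.4900].
Therefore phi_hat_2 = 0.4900.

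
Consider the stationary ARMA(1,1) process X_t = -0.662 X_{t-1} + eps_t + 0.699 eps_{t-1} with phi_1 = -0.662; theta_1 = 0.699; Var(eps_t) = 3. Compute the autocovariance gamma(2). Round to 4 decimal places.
\gamma(2) = -0.0703

Multiply the model equation by X_{t-k} and take expectations. With theta_0 = psi_0 = 1 and psi_j the MA(infinity) weights, this gives
  gamma(k) - sum_i phi_i gamma(k-i) = c_k,
  c_k = sigma^2 * sum_{j=k..q} theta_j psi_{j-k}   (c_k = 0 for k > q),
using gamma(-m) = gamma(m).
psi-weights needed (psi_j = theta_j + sum_i phi_i psi_{j-i}):
  psi_1 = theta_1 + phi_1 = 0.699 + (-0.662) = 0.037
Right-hand sides:
  c_0 = sigma^2 (1 + theta_1 psi_1) = 3 * (1 + (0.699)(0.037)) = 3 * 1.025863 = 3.077589
  c_1 = sigma^2 theta_1 = 3 * (0.699) = 2.097
  c_2 = 0
Equations for k = 0 and k = 1 (AR order 1):
  gamma(0) = phi_1 gamma(1) + c_0
  gamma(1) = phi_1 gamma(0) + c_1
Substituting the second into the first: gamma(0) (1 - phi_1^2) = c_0 + phi_1 c_1, so
  gamma(0) = (c_0 + phi_1 c_1) / (1 - phi_1^2) = (3.077589 + (-0.662)(2.097)) / (1 - (-0.662)^2) = 1.689375 / 0.561756 = 3.007311.
  gamma(1) = phi_1 gamma(0) + c_1 = (-0.662)(3.007311) + (2.097) = 0.10616.
For k = 2 (> q): gamma(2) = phi_1 gamma(1) = (-0.662)(0.10616) = -0.070278.
Therefore gamma(2) = -0.0703 (to 4 decimal places).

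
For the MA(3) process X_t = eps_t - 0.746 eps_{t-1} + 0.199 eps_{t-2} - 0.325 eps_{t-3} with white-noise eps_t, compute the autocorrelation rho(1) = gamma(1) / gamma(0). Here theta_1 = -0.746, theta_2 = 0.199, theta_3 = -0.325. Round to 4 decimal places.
\rho(1) = -0.5636

For an MA(q) process with theta_0 = 1, the autocovariance is
  gamma(k) = sigma^2 * sum_{i=0..q-k} theta_i * theta_{i+k},
and rho(k) = gamma(k) / gamma(0). Sigma^2 cancels.
  numerator   = (1)*(-0.746) + (-0.746)*(0.199) + (0.199)*(-0.325) = -0.959129.
  denominator = (1)^2 + (-0.746)^2 + (0.199)^2 + (-0.325)^2 = 1.701742.
  rho(1) = -0.959129 / 1.701742 = -0.5636.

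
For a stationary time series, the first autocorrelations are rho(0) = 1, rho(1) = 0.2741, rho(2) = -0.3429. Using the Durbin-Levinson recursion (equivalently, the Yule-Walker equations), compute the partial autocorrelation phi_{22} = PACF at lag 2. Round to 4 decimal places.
\phi_{22} = -0.4520

The PACF at lag k is phi_{kk}, the last component of the solution
to the Yule-Walker system G_k phi = r_k where
  (G_k)_{ij} = rho(|i - j|), (r_k)_i = rho(i), i,j = 1..k.
Equivalently, Durbin-Levinson gives phi_{kk} iteratively:
  phi_{11} = rho(1)
  phi_{kk} = [rho(k) - sum_{j=1..k-1} phi_{k-1,j} rho(k-j)]
            / [1 - sum_{j=1..k-1} phi_{k-1,j} rho(j)],
  phi_{k,j} = phi_{k-1,j} - phi_{kk} phi_{k-1,k-j},  j = 1..k-1.
Step k = 1:
  phi_11 = rho(1) = 0.2741.
Step k = 2:
  phi_22 = [rho(2) - phi_11 rho(1)] / [1 - phi_11 rho(1)] = [-0.3429 - (0.2741)(0.2741)] / [1 - (0.2741)(0.2741)]
         = -0.41803081 / 0.92486919 = -0.452.
Therefore phi_{22} = -0.4520.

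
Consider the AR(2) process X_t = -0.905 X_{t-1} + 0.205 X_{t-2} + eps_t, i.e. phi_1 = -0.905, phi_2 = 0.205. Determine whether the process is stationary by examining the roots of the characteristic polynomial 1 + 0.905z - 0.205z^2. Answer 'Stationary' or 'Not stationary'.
\text{Not stationary}

The AR(p) characteristic polynomial is P(z) = 1 + 0.905z - 0.205z^2.
Stationarity requires all roots to lie outside the unit circle, i.e. |z| > 1 for every root.
Set 1 + (0.905) z + (-0.205) z^2 = 0, i.e. a z^2 + b z + c = 0 with a = -0.205, b = 0.905, c = 1.
Discriminant D = b^2 - 4ac = (0.905)^2 - 4*(-0.205)*1 = 0.819025 - (-0.82) = 1.639025.
D >= 0, so the roots are real: z = (-b +/- sqrt(D)) / (2a) = (-0.905 +/- 1.280244) / (-0.41).
  z_1 = (-0.905 + 1.280244) / (-0.41) = -0.9152,   |z_1| = 0.9152.
  z_2 = (-0.905 - 1.280244) / (-0.41) = 5.3299,   |z_2| = 5.3299.
Moduli of all roots: 0.9152, 5.3299.
All moduli strictly greater than 1? No.
Verdict: Not stationary.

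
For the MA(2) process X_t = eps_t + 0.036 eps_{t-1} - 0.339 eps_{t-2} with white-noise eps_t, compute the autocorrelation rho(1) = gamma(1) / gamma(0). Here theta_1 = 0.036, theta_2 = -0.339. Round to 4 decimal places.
\rho(1) = 0.0213

For an MA(q) process with theta_0 = 1, the autocovariance is
  gamma(k) = sigma^2 * sum_{i=0..q-k} theta_i * theta_{i+k},
and rho(k) = gamma(k) / gamma(0). Sigma^2 cancels.
  numerator   = (1)*(0.036) + (0.036)*(-0.339) = 0.023796.
  denominator = (1)^2 + (0.036)^2 + (-0.339)^2 = 1.116217.
  rho(1) = 0.023796 / 1.116217 = 0.0213.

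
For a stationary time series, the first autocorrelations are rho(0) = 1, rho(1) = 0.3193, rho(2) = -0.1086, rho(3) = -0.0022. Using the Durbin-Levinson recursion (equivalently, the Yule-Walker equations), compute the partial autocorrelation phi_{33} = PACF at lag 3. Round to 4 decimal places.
\phi_{33} = 0.1361

The PACF at lag k is phi_{kk}, the last component of the solution
to the Yule-Walker system G_k phi = r_k where
  (G_k)_{ij} = rho(|i - j|), (r_k)_i = rho(i), i,j = 1..k.
Equivalently, Durbin-Levinson gives phi_{kk} iteratively:
  phi_{11} = rho(1)
  phi_{kk} = [rho(k) - sum_{j=1..k-1} phi_{k-1,j} rho(k-j)]
            / [1 - sum_{j=1..k-1} phi_{k-1,j} rho(j)],
  phi_{k,j} = phi_{k-1,j} - phi_{kk} phi_{k-1,k-j},  j = 1..k-1.
Step k = 1:
  phi_11 = rho(1) = 0.3193.
Step k = 2:
  phi_22 = [rho(2) - phi_11 rho(1)] / [1 - phi_11 rho(1)] = [-0.1086 - (0.3193)(0.3193)] / [1 - (0.3193)(0.3193)]
         = -0.21055249 / 0.89804751 = -0.234456.
  Update: phi_21 = phi_11 - phi_22 phi_11 = 0.3193 - (-0.234456)(0.3193) = 0.394162.
Step k = 3:
  phi_33 = [rho(3) - phi_21 rho(2) - phi_22 rho(1)] / [1 - phi_21 rho(1) - phi_22 rho(2)]
    numerator   = -0.0022 - (0.394162)(-0.1086) - (-0.234456)(0.3193) = 0.11546772
    denominator = 1 - (0.394162)(0.3193) - (-0.234456)(-0.1086) = 0.84868225
  phi_33 = 0.11546772 / 0.84868225 = 0.1361.
Therefore phi_{33} = 0.1361.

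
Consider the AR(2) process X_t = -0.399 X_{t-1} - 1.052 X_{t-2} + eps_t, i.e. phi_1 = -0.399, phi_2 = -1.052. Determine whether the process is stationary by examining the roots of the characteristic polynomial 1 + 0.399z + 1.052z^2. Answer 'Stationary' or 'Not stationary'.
\text{Not stationary}

The AR(p) characteristic polynomial is P(z) = 1 + 0.399z + 1.052z^2.
Stationarity requires all roots to lie outside the unit circle, i.e. |z| > 1 for every root.
Set 1 + (0.399) z + (1.052) z^2 = 0, i.e. a z^2 + b z + c = 0 with a = 1.052, b = 0.399, c = 1.
Discriminant D = b^2 - 4ac = (0.399)^2 - 4*(1.052)*1 = 0.159201 - (4.208) = -4.048799.
D < 0, so the roots are the complex-conjugate pair z = (-b +/- i sqrt(-D)) / (2a) = -0.1896 +/- 0.9564i.
For a conjugate pair |z|^2 = z * conj(z) = (product of roots) = c/a = 1/(1.052) = 0.95057, so |z| = sqrt(0.95057) = 0.975 for both roots.
Moduli of all roots: 0.9750, 0.9750.
All moduli strictly greater than 1? No.
Verdict: Not stationary.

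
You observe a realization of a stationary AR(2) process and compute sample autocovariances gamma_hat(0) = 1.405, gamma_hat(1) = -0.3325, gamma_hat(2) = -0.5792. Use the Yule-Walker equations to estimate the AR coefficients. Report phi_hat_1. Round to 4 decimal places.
\hat\phi_{1} = -0.3540

The Yule-Walker equations for an AR(p) process read, in matrix form,
  Gamma_p phi = r_p,   with   (Gamma_p)_{ij} = gamma(|i - j|),
                       (r_p)_i = gamma(i),   i,j = 1..p.
Substitute the sample gammas (Toeplitz matrix and right-hand side of size 2):
  Gamma_p = [[1.405, -0.3325], [-0.3325, 1.405]]
  r_p     = [-0.3325, -0.5792]
Written out:
  1.405 phi_1 - 0.3325 phi_2 = -0.3325
  -0.3325 phi_1 + 1.405 phi_2 = -0.5792
Solve by Cramer's rule:
  det = gamma(0)^2 - gamma(1)^2 = (1.405)^2 - (-0.3325)^2 = 1.974025 - 0.11055625 = 1.86346875
  phi_hat_1 = [gamma(1) gamma(0) - gamma(1) gamma(2)] / det = [(-0.3325)(1.405) - (-0.3325)(-0.5792)] / 1.86346875 = -0.6597465 / 1.86346875 = -0.354
  phi_hat_2 = [gamma(0) gamma(2) - gamma(1)^2] / det = [(1.405)(-0.5792) - (-0.3325)^2] / 1.86346875 = -0.92433225 / 1.86346875 = -0.496
So phi_hat = [-0.3540, -0.4960].
Therefore phi_hat_1 = -0.3540.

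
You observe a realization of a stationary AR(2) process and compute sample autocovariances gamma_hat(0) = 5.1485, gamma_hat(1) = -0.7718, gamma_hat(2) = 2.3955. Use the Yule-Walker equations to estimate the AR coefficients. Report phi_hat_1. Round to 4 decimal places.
\hat\phi_{1} = -0.0820

The Yule-Walker equations for an AR(p) process read, in matrix form,
  Gamma_p phi = r_p,   with   (Gamma_p)_{ij} = gamma(|i - j|),
                       (r_p)_i = gamma(i),   i,j = 1..p.
Substitute the sample gammas (Toeplitz matrix and right-hand side of size 2):
  Gamma_p = [[5.1485, -0.7718], [-0.7718, 5.1485]]
  r_p     = [-0.7718, 2.3955]
Written out:
  5.1485 phi_1 - 0.7718 phi_2 = -0.7718
  -0.7718 phi_1 + 5.1485 phi_2 = 2.3955
Solve by Cramer's rule:
  det = gamma(0)^2 - gamma(1)^2 = (5.1485)^2 - (-0.7718)^2 = 26.50705225 - 0.59567524 = 25.91137701
  phi_hat_1 = [gamma(1) gamma(0) - gamma(1) gamma(2)] / det = [(-0.7718)(5.1485) - (-0.7718)(2.3955)] / 25.91137701 = -2.1247654 / 25.91137701 = -0.082
  phi_hat_2 = [gamma(0) gamma(2) - gamma(1)^2] / det = [(5.1485)(2.3955) - (-0.7718)^2] / 25.91137701 = 11.73755651 / 25.91137701 = 0.453
So phi_hat = [-0.0820, 0.4530].
Therefore phi_hat_1 = -0.0820.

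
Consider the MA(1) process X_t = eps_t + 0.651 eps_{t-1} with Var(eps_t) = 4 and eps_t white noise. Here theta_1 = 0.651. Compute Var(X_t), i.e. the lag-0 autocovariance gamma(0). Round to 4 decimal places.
\gamma(0) = 5.6952

For an MA(q) process X_t = eps_t + sum_i theta_i eps_{t-i} with
Var(eps_t) = sigma^2, the variance is
  gamma(0) = sigma^2 * (1 + sum_i theta_i^2).
  sum_i theta_i^2 = (0.651)^2 = 0.423801.
  gamma(0) = 4 * (1 + 0.423801) = 4 * 1.423801 = 5.695204, which rounds to 5.6952.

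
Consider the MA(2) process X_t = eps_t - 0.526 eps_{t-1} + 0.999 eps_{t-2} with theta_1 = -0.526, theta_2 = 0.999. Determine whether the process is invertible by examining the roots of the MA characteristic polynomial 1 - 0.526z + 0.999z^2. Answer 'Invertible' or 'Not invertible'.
\text{Invertible}

The MA(q) characteristic polynomial is P(z) = 1 - 0.526z + 0.999z^2.
Invertibility requires all roots to lie outside the unit circle, i.e. |z| > 1 for every root.
Set 1 + (-0.526) z + (0.999) z^2 = 0, i.e. a z^2 + b z + c = 0 with a = 0.999, b = -0.526, c = 1.
Discriminant D = b^2 - 4ac = (-0.526)^2 - 4*(0.999)*1 = 0.276676 - (3.996) = -3.719324.
D < 0, so the roots are the complex-conjugate pair z = (-b +/- i sqrt(-D)) / (2a) = 0.2633 +/- 0.9652i.
For a conjugate pair |z|^2 = z * conj(z) = (product of roots) = c/a = 1/(0.999) = 1.001001, so |z| = sqrt(1.001001) = 1.0005 for both roots.
Moduli of all roots: 1.0005, 1.0005.
All moduli strictly greater than 1? Yes.
Verdict: Invertible.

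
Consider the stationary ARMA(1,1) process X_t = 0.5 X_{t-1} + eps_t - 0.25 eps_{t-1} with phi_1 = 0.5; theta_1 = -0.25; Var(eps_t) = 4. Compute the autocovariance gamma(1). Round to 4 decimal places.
\gamma(1) = 1.1667

Multiply the model equation by X_{t-k} and take expectations. With theta_0 = psi_0 = 1 and psi_j the MA(infinity) weights, this gives
  gamma(k) - sum_i phi_i gamma(k-i) = c_k,
  c_k = sigma^2 * sum_{j=k..q} theta_j psi_{j-k}   (c_k = 0 for k > q),
using gamma(-m) = gamma(m).
psi-weights needed (psi_j = theta_j + sum_i phi_i psi_{j-i}):
  psi_1 = theta_1 + phi_1 = -0.25 + (0.5) = 0.25
Right-hand sides:
  c_0 = sigma^2 (1 + theta_1 psi_1) = 4 * (1 + (-0.25)(0.25)) = 4 * 0.9375 = 3.75
  c_1 = sigma^2 theta_1 = 4 * (-0.25) = -1
  c_2 = 0
Equations for k = 0 and k = 1 (AR order 1):
  gamma(0) = phi_1 gamma(1) + c_0
  gamma(1) = phi_1 gamma(0) + c_1
Substituting the second into the first: gamma(0) (1 - phi_1^2) = c_0 + phi_1 c_1, so
  gamma(0) = (c_0 + phi_1 c_1) / (1 - phi_1^2) = (3.75 + (0.5)(-1)) / (1 - (0.5)^2) = 3.25 / 0.75 = 4.333333.
  gamma(1) = phi_1 gamma(0) + c_1 = (0.5)(4.333333) + (-1) = 1.166667.
Therefore gamma(1) = 1.1667 (to 4 decimal places).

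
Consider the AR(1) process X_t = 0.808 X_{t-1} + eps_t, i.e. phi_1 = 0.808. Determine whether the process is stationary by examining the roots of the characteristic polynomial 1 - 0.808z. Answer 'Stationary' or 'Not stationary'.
\text{Stationary}

The AR(p) characteristic polynomial is P(z) = 1 - 0.808z.
Stationarity requires all roots to lie outside the unit circle, i.e. |z| > 1 for every root.
This is linear in z: 1 + (-0.808) z = 0  =>  z = -1/(-0.808) = 1.237624,  |z| = 1.237624.
Moduli of all roots: 1.2376.
All moduli strictly greater than 1? Yes.
Verdict: Stationary.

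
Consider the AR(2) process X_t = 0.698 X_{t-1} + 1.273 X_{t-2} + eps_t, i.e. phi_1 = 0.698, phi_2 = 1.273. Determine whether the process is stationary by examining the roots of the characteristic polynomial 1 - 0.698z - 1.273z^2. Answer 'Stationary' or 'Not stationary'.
\text{Not stationary}

The AR(p) characteristic polynomial is P(z) = 1 - 0.698z - 1.273z^2.
Stationarity requires all roots to lie outside the unit circle, i.e. |z| > 1 for every root.
Set 1 + (-0.698) z + (-1.273) z^2 = 0, i.e. a z^2 + b z + c = 0 with a = -1.273, b = -0.698, c = 1.
Discriminant D = b^2 - 4ac = (-0.698)^2 - 4*(-1.273)*1 = 0.487204 - (-5.092) = 5.579204.
D >= 0, so the roots are real: z = (-b +/- sqrt(D)) / (2a) = (0.698 +/- 2.362034) / (-2.546).
  z_1 = (0.698 + 2.362034) / (-2.546) = -1.2019,   |z_1| = 1.2019.
  z_2 = (0.698 - 2.362034) / (-2.546) = 0.6536,   |z_2| = 0.6536.
Moduli of all roots: 1.2019, 0.6536.
All moduli strictly greater than 1? No.
Verdict: Not stationary.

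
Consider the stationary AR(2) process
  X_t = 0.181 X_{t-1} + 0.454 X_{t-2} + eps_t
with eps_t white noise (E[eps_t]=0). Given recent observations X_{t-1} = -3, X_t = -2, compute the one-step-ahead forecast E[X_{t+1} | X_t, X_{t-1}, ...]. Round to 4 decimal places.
E[X_{t+1} \mid \mathcal F_t] = -1.7240

For an AR(p) model X_t = c + sum_i phi_i X_{t-i} + eps_t, the
one-step-ahead conditional mean is
  E[X_{t+1} | X_t, ...] = c + sum_i phi_i X_{t+1-i}.
Substitute known values:
  E[X_{t+1} | ...] = (0.181) * (-2) + (0.454) * (-3)
                   = -1.7240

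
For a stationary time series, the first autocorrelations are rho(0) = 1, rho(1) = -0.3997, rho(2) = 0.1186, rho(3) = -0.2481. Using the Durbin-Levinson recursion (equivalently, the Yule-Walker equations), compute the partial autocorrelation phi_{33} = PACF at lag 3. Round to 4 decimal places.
\phi_{33} = -0.2600

The PACF at lag k is phi_{kk}, the last component of the solution
to the Yule-Walker system G_k phi = r_k where
  (G_k)_{ij} = rho(|i - j|), (r_k)_i = rho(i), i,j = 1..k.
Equivalently, Durbin-Levinson gives phi_{kk} iteratively:
  phi_{11} = rho(1)
  phi_{kk} = [rho(k) - sum_{j=1..k-1} phi_{k-1,j} rho(k-j)]
            / [1 - sum_{j=1..k-1} phi_{k-1,j} rho(j)],
  phi_{k,j} = phi_{k-1,j} - phi_{kk} phi_{k-1,k-j},  j = 1..k-1.
Step k = 1:
  phi_11 = rho(1) = -0.3997.
Step k = 2:
  phi_22 = [rho(2) - phi_11 rho(1)] / [1 - phi_11 rho(1)] = [0.1186 - (-0.3997)(-0.3997)] / [1 - (-0.3997)(-0.3997)]
         = -0.04116009 / 0.84023991 = -0.048986.
  Update: phi_21 = phi_11 - phi_22 phi_11 = -0.3997 - (-0.048986)(-0.3997) = -0.41928.
Step k = 3:
  phi_33 = [rho(3) - phi_21 rho(2) - phi_22 rho(1)] / [1 - phi_21 rho(1) - phi_22 rho(2)]
    numerator   = -0.2481 - (-0.41928)(0.1186) - (-0.048986)(-0.3997) = -0.21795317
    denominator = 1 - (-0.41928)(-0.3997) - (-0.048986)(0.1186) = 0.83822364
  phi_33 = -0.21795317 / 0.83822364 = -0.26.
Therefore phi_{33} = -0.2600.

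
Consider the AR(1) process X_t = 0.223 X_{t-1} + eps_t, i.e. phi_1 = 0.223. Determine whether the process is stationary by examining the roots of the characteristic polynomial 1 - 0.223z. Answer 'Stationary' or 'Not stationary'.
\text{Stationary}

The AR(p) characteristic polynomial is P(z) = 1 - 0.223z.
Stationarity requires all roots to lie outside the unit circle, i.e. |z| > 1 for every root.
This is linear in z: 1 + (-0.223) z = 0  =>  z = -1/(-0.223) = 4.484305,  |z| = 4.484305.
Moduli of all roots: 4.4843.
All moduli strictly greater than 1? Yes.
Verdict: Stationary.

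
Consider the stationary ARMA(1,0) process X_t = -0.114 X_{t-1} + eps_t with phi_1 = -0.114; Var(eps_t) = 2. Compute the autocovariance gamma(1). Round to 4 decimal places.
\gamma(1) = -0.2310

Multiply the model equation by X_{t-k} and take expectations. With theta_0 = psi_0 = 1 and psi_j the MA(infinity) weights, this gives
  gamma(k) - sum_i phi_i gamma(k-i) = c_k,
  c_k = sigma^2 * sum_{j=k..q} theta_j psi_{j-k}   (c_k = 0 for k > q),
using gamma(-m) = gamma(m).
Pure AR (q = 0): c_0 = sigma^2 = 2, c_k = 0 for k >= 1.
Equations for k = 0 and k = 1 (AR order 1):
  gamma(0) = phi_1 gamma(1) + c_0
  gamma(1) = phi_1 gamma(0) + c_1
Substituting the second into the first: gamma(0) (1 - phi_1^2) = c_0 + phi_1 c_1, so
  gamma(0) = c_0 / (1 - phi_1^2) = 2 / (1 - (-0.114)^2) = 2 / 0.987004 = 2.026334.
  gamma(1) = phi_1 gamma(0) = (-0.114)(2.026334) = -0.231002.
Therefore gamma(1) = -0.2310 (to 4 decimal places).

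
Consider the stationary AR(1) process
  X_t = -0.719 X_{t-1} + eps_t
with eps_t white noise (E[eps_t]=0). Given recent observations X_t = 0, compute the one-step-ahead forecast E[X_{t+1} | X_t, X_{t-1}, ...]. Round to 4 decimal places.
E[X_{t+1} \mid \mathcal F_t] = 0.0000

For an AR(p) model X_t = c + sum_i phi_i X_{t-i} + eps_t, the
one-step-ahead conditional mean is
  E[X_{t+1} | X_t, ...] = c + sum_i phi_i X_{t+1-i}.
Substitute known values:
  E[X_{t+1} | ...] = (-0.719) * (0)
                   = 0.0000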